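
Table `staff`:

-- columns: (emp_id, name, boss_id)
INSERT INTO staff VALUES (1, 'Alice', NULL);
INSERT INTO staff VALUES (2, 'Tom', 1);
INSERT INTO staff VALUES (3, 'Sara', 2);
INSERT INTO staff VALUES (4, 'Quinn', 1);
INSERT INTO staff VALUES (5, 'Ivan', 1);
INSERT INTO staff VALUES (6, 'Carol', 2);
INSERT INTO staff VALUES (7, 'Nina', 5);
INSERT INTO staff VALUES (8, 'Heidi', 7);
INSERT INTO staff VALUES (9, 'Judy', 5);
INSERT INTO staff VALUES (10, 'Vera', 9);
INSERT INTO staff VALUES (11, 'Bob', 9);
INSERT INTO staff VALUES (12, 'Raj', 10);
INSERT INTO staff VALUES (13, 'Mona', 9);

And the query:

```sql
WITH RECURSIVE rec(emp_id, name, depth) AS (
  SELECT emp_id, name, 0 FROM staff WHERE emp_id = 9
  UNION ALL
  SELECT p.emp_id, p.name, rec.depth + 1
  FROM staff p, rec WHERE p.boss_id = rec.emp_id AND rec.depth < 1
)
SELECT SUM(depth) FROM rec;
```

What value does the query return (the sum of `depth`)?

Base: emp_id=9 (Judy) at depth 0.
Iteration 1: rows with boss_id in {9} -> Vera (id 10, depth 1), Bob (id 11, depth 1), Mona (id 13, depth 1).
Iteration 2: depth < 1 fails for all current rows; recursion stops.
SUM(depth) = 0 + 1 + 1 + 1 = 3.

3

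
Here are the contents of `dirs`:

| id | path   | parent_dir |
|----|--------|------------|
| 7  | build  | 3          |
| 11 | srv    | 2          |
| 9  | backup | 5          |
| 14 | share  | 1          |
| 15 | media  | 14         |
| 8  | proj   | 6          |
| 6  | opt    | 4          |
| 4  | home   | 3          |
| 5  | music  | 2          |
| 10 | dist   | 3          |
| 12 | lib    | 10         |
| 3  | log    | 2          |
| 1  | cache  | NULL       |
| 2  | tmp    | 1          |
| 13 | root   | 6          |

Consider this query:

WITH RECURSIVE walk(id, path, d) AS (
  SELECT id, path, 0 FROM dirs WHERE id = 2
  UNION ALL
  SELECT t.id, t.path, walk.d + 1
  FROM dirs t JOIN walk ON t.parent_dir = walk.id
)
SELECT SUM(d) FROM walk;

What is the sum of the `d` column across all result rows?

25

Base: id=2 (tmp) at d 0.
Iteration 1: rows with parent_dir in {2} -> log (id 3, d 1), music (id 5, d 1), srv (id 11, d 1).
Iteration 2: rows with parent_dir in {3,5,11} -> home (id 4, d 2), build (id 7, d 2), backup (id 9, d 2), dist (id 10, d 2).
Iteration 3: rows with parent_dir in {4,7,9,10} -> opt (id 6, d 3), lib (id 12, d 3).
Iteration 4: rows with parent_dir in {6,12} -> proj (id 8, d 4), root (id 13, d 4).
Iteration 5: no rows with parent_dir in {8,13}; recursion stops.
SUM(d) = 0 + 1 + 1 + 1 + 2 + 2 + 2 + 2 + 3 + 3 + 4 + 4 = 25.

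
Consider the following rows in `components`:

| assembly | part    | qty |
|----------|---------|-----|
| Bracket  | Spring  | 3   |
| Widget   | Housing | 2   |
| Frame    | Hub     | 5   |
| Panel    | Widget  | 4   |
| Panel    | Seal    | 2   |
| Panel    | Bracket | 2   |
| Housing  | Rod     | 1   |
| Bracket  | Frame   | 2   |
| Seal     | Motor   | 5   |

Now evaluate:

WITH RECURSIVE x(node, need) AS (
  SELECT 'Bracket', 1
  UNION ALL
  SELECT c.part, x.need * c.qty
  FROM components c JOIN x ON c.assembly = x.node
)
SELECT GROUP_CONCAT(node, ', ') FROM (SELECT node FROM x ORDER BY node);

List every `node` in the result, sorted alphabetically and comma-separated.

Bracket, Frame, Hub, Spring

Base: (Bracket, need=1).
Iteration 1: components of {Bracket} -> Frame = 1*2 = 2, Spring = 1*3 = 3.
Iteration 2: components of {Frame,Spring} -> Hub = 2*5 = 10.
Iteration 3: no further components; recursion stops.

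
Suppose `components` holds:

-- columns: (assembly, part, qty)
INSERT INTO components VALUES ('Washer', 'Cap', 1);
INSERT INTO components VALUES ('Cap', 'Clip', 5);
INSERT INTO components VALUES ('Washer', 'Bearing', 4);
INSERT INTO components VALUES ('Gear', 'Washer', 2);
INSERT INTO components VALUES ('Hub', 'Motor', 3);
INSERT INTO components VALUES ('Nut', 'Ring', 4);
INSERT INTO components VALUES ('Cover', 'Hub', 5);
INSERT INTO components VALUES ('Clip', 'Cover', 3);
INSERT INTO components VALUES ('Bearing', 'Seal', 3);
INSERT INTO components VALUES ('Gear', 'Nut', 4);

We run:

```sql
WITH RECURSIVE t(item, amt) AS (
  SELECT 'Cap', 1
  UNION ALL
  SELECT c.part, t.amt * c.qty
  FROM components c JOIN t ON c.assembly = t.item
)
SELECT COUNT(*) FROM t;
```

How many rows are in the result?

5

Base: (Cap, amt=1).
Iteration 1: components of {Cap} -> Clip = 1*5 = 5.
Iteration 2: components of {Clip} -> Cover = 5*3 = 15.
Iteration 3: components of {Cover} -> Hub = 15*5 = 75.
Iteration 4: components of {Hub} -> Motor = 75*3 = 225.
Iteration 5: no further components; recursion stops.
Total rows emitted: 5.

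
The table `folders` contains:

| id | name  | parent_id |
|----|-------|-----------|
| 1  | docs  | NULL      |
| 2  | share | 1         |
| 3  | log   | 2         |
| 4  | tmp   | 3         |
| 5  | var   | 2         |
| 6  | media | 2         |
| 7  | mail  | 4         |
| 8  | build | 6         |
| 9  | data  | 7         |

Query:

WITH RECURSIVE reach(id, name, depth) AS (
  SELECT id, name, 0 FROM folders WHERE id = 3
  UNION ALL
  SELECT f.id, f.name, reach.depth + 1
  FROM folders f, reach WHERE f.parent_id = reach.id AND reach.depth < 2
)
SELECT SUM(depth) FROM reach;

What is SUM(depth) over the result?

3

Base: id=3 (log) at depth 0.
Iteration 1: rows with parent_id in {3} -> tmp (id 4, depth 1).
Iteration 2: rows with parent_id in {4} -> mail (id 7, depth 2).
Iteration 3: depth < 2 fails for all current rows; recursion stops.
SUM(depth) = 0 + 1 + 2 = 3.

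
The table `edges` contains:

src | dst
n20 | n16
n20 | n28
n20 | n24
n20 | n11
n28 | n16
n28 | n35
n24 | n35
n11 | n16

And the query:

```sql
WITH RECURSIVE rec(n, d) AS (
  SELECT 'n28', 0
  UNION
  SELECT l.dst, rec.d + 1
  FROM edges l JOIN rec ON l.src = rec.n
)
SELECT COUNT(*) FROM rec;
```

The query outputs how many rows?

3

Base: (n28, d=0).
Iteration 1: edges from {n28} -> (n16, d=1), (n35, d=1).
Iteration 2: no outgoing edges from {n16,n35}; recursion stops.
Total rows emitted: 3.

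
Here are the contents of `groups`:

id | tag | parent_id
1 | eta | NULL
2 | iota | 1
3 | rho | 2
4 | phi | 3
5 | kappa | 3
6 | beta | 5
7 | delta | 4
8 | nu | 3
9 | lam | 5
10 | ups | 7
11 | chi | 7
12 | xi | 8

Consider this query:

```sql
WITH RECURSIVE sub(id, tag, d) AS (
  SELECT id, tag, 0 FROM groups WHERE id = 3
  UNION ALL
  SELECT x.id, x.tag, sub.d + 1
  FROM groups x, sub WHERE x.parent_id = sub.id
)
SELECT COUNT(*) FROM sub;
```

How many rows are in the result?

10

Base: id=3 (rho) at d 0.
Iteration 1: rows with parent_id in {3} -> phi (id 4, d 1), kappa (id 5, d 1), nu (id 8, d 1).
Iteration 2: rows with parent_id in {4,5,8} -> beta (id 6, d 2), delta (id 7, d 2), lam (id 9, d 2), xi (id 12, d 2).
Iteration 3: rows with parent_id in {6,7,9,12} -> ups (id 10, d 3), chi (id 11, d 3).
Iteration 4: no rows with parent_id in {10,11}; recursion stops.
Total rows emitted: 10.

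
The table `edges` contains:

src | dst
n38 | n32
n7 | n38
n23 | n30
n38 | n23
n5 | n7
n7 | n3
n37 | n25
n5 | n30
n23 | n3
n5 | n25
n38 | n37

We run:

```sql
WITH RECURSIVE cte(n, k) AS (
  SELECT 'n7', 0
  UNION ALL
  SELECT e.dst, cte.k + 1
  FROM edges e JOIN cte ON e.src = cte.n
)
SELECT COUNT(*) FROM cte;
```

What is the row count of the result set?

Base: (n7, k=0).
Iteration 1: edges from {n7} -> (n3, k=1), (n38, k=1).
Iteration 2: edges from {n3,n38} -> (n23, k=2), (n32, k=2), (n37, k=2).
Iteration 3: edges from {n23,n32,n37} -> (n25, k=3), (n3, k=3), (n30, k=3).
Iteration 4: no outgoing edges from {n25,n3,n30}; recursion stops.
Total rows emitted: 9.

9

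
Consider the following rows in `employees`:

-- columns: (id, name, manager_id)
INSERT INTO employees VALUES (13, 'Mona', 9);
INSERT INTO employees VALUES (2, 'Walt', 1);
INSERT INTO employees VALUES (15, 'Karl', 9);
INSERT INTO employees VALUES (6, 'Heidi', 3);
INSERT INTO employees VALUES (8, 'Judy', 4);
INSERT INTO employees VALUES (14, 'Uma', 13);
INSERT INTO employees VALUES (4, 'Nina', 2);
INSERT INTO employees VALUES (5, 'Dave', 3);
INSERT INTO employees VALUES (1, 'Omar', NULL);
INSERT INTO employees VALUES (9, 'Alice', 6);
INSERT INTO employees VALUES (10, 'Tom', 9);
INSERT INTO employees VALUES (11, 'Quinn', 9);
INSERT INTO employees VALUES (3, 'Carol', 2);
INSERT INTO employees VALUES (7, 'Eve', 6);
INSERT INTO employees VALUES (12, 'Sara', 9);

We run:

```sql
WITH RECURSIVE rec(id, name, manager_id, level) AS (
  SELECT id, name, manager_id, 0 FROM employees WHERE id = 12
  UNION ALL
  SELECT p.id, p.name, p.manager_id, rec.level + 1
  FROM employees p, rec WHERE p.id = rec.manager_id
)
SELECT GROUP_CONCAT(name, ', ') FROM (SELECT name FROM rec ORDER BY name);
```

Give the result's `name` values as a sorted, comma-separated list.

Alice, Carol, Heidi, Omar, Sara, Walt

Base: id=12 (Sara), manager_id=9, level 0.
Iteration 1: join on id=9 -> Alice (id 9, manager_id=6, level 1).
Iteration 2: join on id=6 -> Heidi (id 6, manager_id=3, level 2).
Iteration 3: join on id=3 -> Carol (id 3, manager_id=2, level 3).
Iteration 4: join on id=2 -> Walt (id 2, manager_id=1, level 4).
Iteration 5: join on id=1 -> Omar (id 1, manager_id=NULL, level 5).
Iteration 6: manager_id is NULL; no match; recursion stops.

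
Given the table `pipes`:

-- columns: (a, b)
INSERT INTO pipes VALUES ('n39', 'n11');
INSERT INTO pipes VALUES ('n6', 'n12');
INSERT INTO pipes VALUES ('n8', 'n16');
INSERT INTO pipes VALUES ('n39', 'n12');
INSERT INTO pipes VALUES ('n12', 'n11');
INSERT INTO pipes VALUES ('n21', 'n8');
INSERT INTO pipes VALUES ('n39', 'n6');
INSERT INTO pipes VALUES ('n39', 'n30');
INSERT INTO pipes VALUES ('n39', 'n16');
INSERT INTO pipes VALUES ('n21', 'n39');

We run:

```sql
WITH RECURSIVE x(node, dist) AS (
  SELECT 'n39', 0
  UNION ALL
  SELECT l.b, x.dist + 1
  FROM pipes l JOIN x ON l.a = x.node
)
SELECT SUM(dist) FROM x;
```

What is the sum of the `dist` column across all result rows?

Base: (n39, dist=0).
Iteration 1: edges from {n39} -> (n11, dist=1), (n12, dist=1), (n16, dist=1), (n30, dist=1), (n6, dist=1).
Iteration 2: edges from {n11,n12,n16,n30,n6} -> (n11, dist=2), (n12, dist=2).
Iteration 3: edges from {n11,n12} -> (n11, dist=3).
Iteration 4: no outgoing edges from {n11}; recursion stops.
SUM(dist) = 0 + 1 + 1 + 1 + 1 + 1 + 2 + 2 + 3 = 12.

12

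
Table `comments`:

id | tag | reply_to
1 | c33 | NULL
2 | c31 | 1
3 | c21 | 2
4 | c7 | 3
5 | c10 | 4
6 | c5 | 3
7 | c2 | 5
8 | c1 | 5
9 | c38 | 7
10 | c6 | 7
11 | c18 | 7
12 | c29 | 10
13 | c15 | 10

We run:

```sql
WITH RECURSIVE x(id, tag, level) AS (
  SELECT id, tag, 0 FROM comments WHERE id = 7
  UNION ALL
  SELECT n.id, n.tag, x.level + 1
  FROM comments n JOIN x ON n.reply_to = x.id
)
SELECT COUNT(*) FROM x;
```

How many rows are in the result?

Base: id=7 (c2) at level 0.
Iteration 1: rows with reply_to in {7} -> c38 (id 9, level 1), c6 (id 10, level 1), c18 (id 11, level 1).
Iteration 2: rows with reply_to in {9,10,11} -> c29 (id 12, level 2), c15 (id 13, level 2).
Iteration 3: no rows with reply_to in {12,13}; recursion stops.
Total rows emitted: 6.

6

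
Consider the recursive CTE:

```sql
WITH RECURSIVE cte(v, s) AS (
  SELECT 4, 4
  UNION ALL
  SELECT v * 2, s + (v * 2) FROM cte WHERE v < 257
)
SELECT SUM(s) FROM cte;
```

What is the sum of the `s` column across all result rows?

Base: v=4, s=4.
Iteration 1: 4 < 257 holds -> v = 4 * 2 = 8, s = 4 + 8 = 12.
Iteration 2: 8 < 257 holds -> v = 8 * 2 = 16, s = 12 + 16 = 28.
Iteration 3: 16 < 257 holds -> v = 16 * 2 = 32, s = 28 + 32 = 60.
Iteration 4: 32 < 257 holds -> v = 32 * 2 = 64, s = 60 + 64 = 124.
Iteration 5: 64 < 257 holds -> v = 64 * 2 = 128, s = 124 + 128 = 252.
Iteration 6: 128 < 257 holds -> v = 128 * 2 = 256, s = 252 + 256 = 508.
Iteration 7: 256 < 257 holds -> v = 256 * 2 = 512, s = 508 + 512 = 1020.
Iteration 8: 512 < 257 fails; recursion stops.
SUM(s) = 4 + 12 + 28 + 60 + 124 + 252 + 508 + 1020 = 2008.

2008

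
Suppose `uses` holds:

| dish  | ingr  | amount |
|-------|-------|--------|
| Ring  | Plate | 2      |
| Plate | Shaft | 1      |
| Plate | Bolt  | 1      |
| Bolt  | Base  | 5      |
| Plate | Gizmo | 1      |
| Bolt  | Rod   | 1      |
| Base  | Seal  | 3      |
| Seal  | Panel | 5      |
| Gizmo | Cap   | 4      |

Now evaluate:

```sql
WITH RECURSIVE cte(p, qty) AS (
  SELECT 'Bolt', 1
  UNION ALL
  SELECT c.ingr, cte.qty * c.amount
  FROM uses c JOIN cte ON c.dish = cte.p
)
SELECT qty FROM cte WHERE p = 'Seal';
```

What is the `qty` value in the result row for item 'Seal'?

Base: (Bolt, qty=1).
Iteration 1: components of {Bolt} -> Base = 1*5 = 5, Rod = 1*1 = 1.
Iteration 2: components of {Base,Rod} -> Seal = 5*3 = 15.
Iteration 3: components of {Seal} -> Panel = 15*5 = 75.
Iteration 4: no further components; recursion stops.

15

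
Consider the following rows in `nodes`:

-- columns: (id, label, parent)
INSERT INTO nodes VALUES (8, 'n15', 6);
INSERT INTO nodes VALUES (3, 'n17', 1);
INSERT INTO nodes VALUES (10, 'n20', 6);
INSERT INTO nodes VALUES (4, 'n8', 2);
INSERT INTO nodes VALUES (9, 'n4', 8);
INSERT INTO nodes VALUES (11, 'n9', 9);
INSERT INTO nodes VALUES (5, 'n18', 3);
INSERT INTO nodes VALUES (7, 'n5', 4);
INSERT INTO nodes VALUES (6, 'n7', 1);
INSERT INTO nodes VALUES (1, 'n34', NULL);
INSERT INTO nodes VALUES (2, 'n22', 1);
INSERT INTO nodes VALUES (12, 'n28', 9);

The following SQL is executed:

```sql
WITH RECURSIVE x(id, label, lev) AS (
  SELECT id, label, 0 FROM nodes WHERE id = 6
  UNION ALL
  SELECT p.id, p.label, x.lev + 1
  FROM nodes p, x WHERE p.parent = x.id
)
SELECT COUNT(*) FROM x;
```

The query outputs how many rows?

Base: id=6 (n7) at lev 0.
Iteration 1: rows with parent in {6} -> n15 (id 8, lev 1), n20 (id 10, lev 1).
Iteration 2: rows with parent in {8,10} -> n4 (id 9, lev 2).
Iteration 3: rows with parent in {9} -> n9 (id 11, lev 3), n28 (id 12, lev 3).
Iteration 4: no rows with parent in {11,12}; recursion stops.
Total rows emitted: 6.

6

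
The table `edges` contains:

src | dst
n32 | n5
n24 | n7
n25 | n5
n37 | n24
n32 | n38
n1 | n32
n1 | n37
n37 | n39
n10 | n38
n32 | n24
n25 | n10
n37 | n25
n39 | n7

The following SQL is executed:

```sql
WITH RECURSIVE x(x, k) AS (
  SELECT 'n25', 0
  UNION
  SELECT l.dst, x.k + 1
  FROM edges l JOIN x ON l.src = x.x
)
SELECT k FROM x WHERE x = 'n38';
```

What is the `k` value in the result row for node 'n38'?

2

Base: (n25, k=0).
Iteration 1: edges from {n25} -> (n10, k=1), (n5, k=1).
Iteration 2: edges from {n10,n5} -> (n38, k=2).
Iteration 3: no outgoing edges from {n38}; recursion stops.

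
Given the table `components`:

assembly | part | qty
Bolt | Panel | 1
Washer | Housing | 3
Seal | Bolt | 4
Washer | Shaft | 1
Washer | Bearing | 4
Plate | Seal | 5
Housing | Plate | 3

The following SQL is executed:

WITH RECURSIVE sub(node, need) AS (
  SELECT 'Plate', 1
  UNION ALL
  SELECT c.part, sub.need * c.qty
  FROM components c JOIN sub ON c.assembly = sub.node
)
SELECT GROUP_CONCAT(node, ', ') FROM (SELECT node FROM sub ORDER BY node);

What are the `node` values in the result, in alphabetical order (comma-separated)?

Bolt, Panel, Plate, Seal

Base: (Plate, need=1).
Iteration 1: components of {Plate} -> Seal = 1*5 = 5.
Iteration 2: components of {Seal} -> Bolt = 5*4 = 20.
Iteration 3: components of {Bolt} -> Panel = 20*1 = 20.
Iteration 4: no further components; recursion stops.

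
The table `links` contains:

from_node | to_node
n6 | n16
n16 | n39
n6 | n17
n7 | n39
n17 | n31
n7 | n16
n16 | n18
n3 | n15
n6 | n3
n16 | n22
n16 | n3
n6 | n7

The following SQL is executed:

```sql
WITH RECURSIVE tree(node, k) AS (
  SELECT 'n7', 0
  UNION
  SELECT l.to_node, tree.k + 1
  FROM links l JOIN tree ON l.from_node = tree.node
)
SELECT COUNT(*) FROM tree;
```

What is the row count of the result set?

Base: (n7, k=0).
Iteration 1: edges from {n7} -> (n16, k=1), (n39, k=1).
Iteration 2: edges from {n16,n39} -> (n18, k=2), (n22, k=2), (n3, k=2), (n39, k=2).
Iteration 3: edges from {n18,n22,n3,n39} -> (n15, k=3).
Iteration 4: no outgoing edges from {n15}; recursion stops.
Total rows emitted: 8.

8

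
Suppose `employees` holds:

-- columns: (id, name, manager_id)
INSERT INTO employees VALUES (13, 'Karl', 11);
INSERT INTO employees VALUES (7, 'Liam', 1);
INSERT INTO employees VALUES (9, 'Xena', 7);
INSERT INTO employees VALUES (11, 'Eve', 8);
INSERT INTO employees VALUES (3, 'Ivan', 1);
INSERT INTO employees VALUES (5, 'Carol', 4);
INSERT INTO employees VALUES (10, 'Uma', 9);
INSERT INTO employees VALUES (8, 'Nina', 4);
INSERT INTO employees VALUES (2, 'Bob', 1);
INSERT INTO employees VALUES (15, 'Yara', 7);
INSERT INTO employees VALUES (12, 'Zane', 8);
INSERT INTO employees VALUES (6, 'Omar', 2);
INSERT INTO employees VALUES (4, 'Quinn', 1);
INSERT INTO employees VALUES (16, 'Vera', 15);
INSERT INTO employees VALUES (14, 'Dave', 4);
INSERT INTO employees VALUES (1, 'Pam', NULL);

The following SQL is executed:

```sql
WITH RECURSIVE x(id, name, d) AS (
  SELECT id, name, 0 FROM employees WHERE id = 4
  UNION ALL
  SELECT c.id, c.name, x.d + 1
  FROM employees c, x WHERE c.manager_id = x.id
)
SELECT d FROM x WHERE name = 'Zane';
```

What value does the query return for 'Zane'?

Base: id=4 (Quinn) at d 0.
Iteration 1: rows with manager_id in {4} -> Carol (id 5, d 1), Nina (id 8, d 1), Dave (id 14, d 1).
Iteration 2: rows with manager_id in {5,8,14} -> Eve (id 11, d 2), Zane (id 12, d 2).
Iteration 3: rows with manager_id in {11,12} -> Karl (id 13, d 3).
Iteration 4: no rows with manager_id in {13}; recursion stops.

2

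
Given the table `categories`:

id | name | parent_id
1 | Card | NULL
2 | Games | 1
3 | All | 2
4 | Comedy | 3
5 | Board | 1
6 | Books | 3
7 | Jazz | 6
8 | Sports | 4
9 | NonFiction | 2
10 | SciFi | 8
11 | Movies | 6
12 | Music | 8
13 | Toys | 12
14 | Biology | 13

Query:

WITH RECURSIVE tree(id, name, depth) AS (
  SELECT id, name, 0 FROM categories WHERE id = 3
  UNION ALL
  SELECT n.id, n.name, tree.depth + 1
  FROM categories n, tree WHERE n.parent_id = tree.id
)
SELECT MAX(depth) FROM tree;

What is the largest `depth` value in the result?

Base: id=3 (All) at depth 0.
Iteration 1: rows with parent_id in {3} -> Comedy (id 4, depth 1), Books (id 6, depth 1).
Iteration 2: rows with parent_id in {4,6} -> Jazz (id 7, depth 2), Sports (id 8, depth 2), Movies (id 11, depth 2).
Iteration 3: rows with parent_id in {7,8,11} -> SciFi (id 10, depth 3), Music (id 12, depth 3).
Iteration 4: rows with parent_id in {10,12} -> Toys (id 13, depth 4).
Iteration 5: rows with parent_id in {13} -> Biology (id 14, depth 5).
Iteration 6: no rows with parent_id in {14}; recursion stops.
depth values: 0, 1, 1, 2, 2, 2, 3, 3, 4, 5; the maximum is 5.

5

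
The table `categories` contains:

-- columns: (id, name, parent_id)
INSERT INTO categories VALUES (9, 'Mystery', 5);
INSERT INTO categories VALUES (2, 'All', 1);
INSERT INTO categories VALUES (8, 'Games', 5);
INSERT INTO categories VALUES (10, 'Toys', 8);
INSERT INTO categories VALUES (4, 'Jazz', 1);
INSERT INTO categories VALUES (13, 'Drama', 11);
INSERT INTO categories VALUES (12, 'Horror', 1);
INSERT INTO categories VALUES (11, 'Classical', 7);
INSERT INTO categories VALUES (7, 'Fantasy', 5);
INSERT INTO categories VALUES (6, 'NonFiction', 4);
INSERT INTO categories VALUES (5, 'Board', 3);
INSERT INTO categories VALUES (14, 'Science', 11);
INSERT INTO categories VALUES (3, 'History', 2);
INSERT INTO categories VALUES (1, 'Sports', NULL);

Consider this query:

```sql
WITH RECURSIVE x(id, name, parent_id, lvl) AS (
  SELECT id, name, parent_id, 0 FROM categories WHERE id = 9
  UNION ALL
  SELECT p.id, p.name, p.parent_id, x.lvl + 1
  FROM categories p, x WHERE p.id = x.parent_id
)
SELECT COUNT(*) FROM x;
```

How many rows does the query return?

5

Base: id=9 (Mystery), parent_id=5, lvl 0.
Iteration 1: join on id=5 -> Board (id 5, parent_id=3, lvl 1).
Iteration 2: join on id=3 -> History (id 3, parent_id=2, lvl 2).
Iteration 3: join on id=2 -> All (id 2, parent_id=1, lvl 3).
Iteration 4: join on id=1 -> Sports (id 1, parent_id=NULL, lvl 4).
Iteration 5: parent_id is NULL; no match; recursion stops.
Total rows emitted: 5.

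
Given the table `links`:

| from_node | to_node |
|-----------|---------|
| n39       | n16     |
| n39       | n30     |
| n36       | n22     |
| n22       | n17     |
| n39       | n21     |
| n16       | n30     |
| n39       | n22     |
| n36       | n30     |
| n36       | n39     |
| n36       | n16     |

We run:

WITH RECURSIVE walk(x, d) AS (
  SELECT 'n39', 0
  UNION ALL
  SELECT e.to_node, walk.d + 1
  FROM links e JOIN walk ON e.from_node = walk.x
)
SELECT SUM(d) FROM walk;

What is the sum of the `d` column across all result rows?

8

Base: (n39, d=0).
Iteration 1: edges from {n39} -> (n16, d=1), (n21, d=1), (n22, d=1), (n30, d=1).
Iteration 2: edges from {n16,n21,n22,n30} -> (n17, d=2), (n30, d=2).
Iteration 3: no outgoing edges from {n17,n30}; recursion stops.
SUM(d) = 0 + 1 + 1 + 1 + 1 + 2 + 2 = 8.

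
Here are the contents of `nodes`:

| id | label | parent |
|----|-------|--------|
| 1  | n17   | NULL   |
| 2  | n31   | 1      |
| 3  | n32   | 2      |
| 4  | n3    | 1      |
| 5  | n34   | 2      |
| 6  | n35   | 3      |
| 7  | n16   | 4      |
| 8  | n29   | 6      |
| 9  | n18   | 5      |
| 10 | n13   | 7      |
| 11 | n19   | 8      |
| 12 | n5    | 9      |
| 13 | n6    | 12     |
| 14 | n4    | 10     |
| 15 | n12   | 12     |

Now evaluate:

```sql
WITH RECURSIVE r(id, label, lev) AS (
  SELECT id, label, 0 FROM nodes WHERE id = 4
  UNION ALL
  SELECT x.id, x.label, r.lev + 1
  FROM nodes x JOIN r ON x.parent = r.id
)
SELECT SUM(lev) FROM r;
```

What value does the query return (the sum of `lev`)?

6

Base: id=4 (n3) at lev 0.
Iteration 1: rows with parent in {4} -> n16 (id 7, lev 1).
Iteration 2: rows with parent in {7} -> n13 (id 10, lev 2).
Iteration 3: rows with parent in {10} -> n4 (id 14, lev 3).
Iteration 4: no rows with parent in {14}; recursion stops.
SUM(lev) = 0 + 1 + 2 + 3 = 6.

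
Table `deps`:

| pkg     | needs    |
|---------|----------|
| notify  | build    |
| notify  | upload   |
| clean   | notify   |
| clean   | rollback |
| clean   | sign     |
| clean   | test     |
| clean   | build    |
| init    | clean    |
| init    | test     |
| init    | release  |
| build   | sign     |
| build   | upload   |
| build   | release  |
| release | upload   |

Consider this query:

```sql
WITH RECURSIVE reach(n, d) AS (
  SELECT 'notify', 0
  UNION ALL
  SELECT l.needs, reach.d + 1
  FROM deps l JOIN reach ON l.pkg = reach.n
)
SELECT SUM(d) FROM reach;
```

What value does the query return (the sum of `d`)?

Base: (notify, d=0).
Iteration 1: edges from {notify} -> (build, d=1), (upload, d=1).
Iteration 2: edges from {build,upload} -> (release, d=2), (sign, d=2), (upload, d=2).
Iteration 3: edges from {release,sign,upload} -> (upload, d=3).
Iteration 4: no outgoing edges from {upload}; recursion stops.
SUM(d) = 0 + 1 + 1 + 2 + 2 + 2 + 3 = 11.

11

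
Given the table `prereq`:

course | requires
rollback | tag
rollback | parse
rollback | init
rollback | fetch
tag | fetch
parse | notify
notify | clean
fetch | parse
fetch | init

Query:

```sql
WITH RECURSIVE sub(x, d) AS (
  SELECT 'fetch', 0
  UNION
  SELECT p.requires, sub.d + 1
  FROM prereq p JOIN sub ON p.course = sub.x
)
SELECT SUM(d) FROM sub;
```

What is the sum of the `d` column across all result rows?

Base: (fetch, d=0).
Iteration 1: edges from {fetch} -> (init, d=1), (parse, d=1).
Iteration 2: edges from {init,parse} -> (notify, d=2).
Iteration 3: edges from {notify} -> (clean, d=3).
Iteration 4: no outgoing edges from {clean}; recursion stops.
SUM(d) = 0 + 1 + 1 + 2 + 3 = 7.

7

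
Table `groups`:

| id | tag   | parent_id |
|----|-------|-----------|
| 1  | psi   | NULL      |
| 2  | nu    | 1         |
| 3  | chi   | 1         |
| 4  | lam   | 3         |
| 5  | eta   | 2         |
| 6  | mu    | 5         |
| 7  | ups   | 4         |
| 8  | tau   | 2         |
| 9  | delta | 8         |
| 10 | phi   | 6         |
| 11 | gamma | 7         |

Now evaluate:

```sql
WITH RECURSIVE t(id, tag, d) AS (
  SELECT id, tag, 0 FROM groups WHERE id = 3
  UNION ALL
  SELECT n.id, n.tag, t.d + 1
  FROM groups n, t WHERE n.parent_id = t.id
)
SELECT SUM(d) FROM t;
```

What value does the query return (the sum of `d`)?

Base: id=3 (chi) at d 0.
Iteration 1: rows with parent_id in {3} -> lam (id 4, d 1).
Iteration 2: rows with parent_id in {4} -> ups (id 7, d 2).
Iteration 3: rows with parent_id in {7} -> gamma (id 11, d 3).
Iteration 4: no rows with parent_id in {11}; recursion stops.
SUM(d) = 0 + 1 + 2 + 3 = 6.

6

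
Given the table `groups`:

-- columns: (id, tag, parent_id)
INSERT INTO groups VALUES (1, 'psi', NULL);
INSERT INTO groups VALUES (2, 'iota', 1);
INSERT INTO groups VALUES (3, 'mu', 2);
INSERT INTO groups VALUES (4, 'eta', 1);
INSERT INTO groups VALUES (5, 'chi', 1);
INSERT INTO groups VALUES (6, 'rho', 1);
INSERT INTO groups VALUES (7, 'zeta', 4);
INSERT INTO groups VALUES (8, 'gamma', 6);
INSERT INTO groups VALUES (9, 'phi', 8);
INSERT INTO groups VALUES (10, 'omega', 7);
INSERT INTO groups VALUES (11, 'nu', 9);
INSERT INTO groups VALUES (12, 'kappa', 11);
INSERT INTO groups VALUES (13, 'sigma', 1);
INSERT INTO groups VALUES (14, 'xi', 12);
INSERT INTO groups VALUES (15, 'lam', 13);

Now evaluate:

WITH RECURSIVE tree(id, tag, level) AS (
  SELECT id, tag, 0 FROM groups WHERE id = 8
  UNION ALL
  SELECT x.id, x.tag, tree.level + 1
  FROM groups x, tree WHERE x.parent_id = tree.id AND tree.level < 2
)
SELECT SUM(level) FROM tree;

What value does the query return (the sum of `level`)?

3

Base: id=8 (gamma) at level 0.
Iteration 1: rows with parent_id in {8} -> phi (id 9, level 1).
Iteration 2: rows with parent_id in {9} -> nu (id 11, level 2).
Iteration 3: level < 2 fails for all current rows; recursion stops.
SUM(level) = 0 + 1 + 2 = 3.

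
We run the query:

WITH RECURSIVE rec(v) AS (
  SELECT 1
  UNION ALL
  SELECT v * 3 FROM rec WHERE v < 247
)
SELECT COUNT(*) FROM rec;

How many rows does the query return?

Base: v=1.
Iteration 1: 1 < 247 holds -> v = 1 * 3 = 3.
Iteration 2: 3 < 247 holds -> v = 3 * 3 = 9.
Iteration 3: 9 < 247 holds -> v = 9 * 3 = 27.
Iteration 4: 27 < 247 holds -> v = 27 * 3 = 81.
Iteration 5: 81 < 247 holds -> v = 81 * 3 = 243.
Iteration 6: 243 < 247 holds -> v = 243 * 3 = 729.
Iteration 7: 729 < 247 fails; recursion stops.
Total rows emitted: 7.

7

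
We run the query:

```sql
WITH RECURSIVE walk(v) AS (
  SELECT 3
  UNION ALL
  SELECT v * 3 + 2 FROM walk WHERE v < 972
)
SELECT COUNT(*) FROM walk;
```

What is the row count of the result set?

7

Base: v=3.
Iteration 1: 3 < 972 holds -> v = 3 * 3 + 2 = 11.
Iteration 2: 11 < 972 holds -> v = 11 * 3 + 2 = 35.
Iteration 3: 35 < 972 holds -> v = 35 * 3 + 2 = 107.
Iteration 4: 107 < 972 holds -> v = 107 * 3 + 2 = 323.
Iteration 5: 323 < 972 holds -> v = 323 * 3 + 2 = 971.
Iteration 6: 971 < 972 holds -> v = 971 * 3 + 2 = 2915.
Iteration 7: 2915 < 972 fails; recursion stops.
Total rows emitted: 7.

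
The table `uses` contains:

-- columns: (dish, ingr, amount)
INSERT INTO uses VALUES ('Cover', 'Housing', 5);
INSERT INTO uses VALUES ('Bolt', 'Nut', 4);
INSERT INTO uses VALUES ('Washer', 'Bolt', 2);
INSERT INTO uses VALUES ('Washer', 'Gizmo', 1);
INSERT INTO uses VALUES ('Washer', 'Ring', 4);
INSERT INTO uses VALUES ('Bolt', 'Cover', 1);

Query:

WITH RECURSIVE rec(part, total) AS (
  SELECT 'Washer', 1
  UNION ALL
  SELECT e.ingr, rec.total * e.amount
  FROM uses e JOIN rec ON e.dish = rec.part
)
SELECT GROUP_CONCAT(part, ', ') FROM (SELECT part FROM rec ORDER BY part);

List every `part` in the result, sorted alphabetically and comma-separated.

Base: (Washer, total=1).
Iteration 1: components of {Washer} -> Bolt = 1*2 = 2, Gizmo = 1*1 = 1, Ring = 1*4 = 4.
Iteration 2: components of {Bolt,Gizmo,Ring} -> Cover = 2*1 = 2, Nut = 2*4 = 8.
Iteration 3: components of {Cover,Nut} -> Housing = 2*5 = 10.
Iteration 4: no further components; recursion stops.

Bolt, Cover, Gizmo, Housing, Nut, Ring, Washer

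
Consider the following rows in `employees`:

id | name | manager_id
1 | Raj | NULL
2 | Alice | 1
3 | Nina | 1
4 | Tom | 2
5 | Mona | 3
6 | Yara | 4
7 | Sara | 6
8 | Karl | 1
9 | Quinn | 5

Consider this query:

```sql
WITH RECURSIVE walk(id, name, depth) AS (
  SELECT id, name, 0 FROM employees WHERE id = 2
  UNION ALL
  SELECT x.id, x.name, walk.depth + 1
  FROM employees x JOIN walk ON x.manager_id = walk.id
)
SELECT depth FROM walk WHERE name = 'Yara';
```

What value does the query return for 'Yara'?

Base: id=2 (Alice) at depth 0.
Iteration 1: rows with manager_id in {2} -> Tom (id 4, depth 1).
Iteration 2: rows with manager_id in {4} -> Yara (id 6, depth 2).
Iteration 3: rows with manager_id in {6} -> Sara (id 7, depth 3).
Iteration 4: no rows with manager_id in {7}; recursion stops.

2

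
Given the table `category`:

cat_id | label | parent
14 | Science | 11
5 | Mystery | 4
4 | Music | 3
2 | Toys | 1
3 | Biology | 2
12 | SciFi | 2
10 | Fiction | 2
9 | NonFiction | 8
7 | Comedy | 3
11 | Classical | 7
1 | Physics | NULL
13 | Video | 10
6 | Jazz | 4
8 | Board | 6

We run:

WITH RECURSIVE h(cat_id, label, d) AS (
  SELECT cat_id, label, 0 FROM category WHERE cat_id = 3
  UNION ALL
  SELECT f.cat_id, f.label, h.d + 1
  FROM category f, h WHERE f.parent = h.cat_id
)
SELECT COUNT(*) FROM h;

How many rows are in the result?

Base: cat_id=3 (Biology) at d 0.
Iteration 1: rows with parent in {3} -> Music (id 4, d 1), Comedy (id 7, d 1).
Iteration 2: rows with parent in {4,7} -> Mystery (id 5, d 2), Jazz (id 6, d 2), Classical (id 11, d 2).
Iteration 3: rows with parent in {5,6,11} -> Board (id 8, d 3), Science (id 14, d 3).
Iteration 4: rows with parent in {8,14} -> NonFiction (id 9, d 4).
Iteration 5: no rows with parent in {9}; recursion stops.
Total rows emitted: 9.

9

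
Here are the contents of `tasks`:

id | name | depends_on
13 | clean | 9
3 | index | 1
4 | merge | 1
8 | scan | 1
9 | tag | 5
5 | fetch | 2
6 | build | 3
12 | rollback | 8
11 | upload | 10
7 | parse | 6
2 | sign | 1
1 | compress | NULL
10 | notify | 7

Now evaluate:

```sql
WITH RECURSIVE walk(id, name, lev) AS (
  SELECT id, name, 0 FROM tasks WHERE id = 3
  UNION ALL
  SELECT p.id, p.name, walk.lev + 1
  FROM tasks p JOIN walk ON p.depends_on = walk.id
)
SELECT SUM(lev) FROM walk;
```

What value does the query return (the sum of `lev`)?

10

Base: id=3 (index) at lev 0.
Iteration 1: rows with depends_on in {3} -> build (id 6, lev 1).
Iteration 2: rows with depends_on in {6} -> parse (id 7, lev 2).
Iteration 3: rows with depends_on in {7} -> notify (id 10, lev 3).
Iteration 4: rows with depends_on in {10} -> upload (id 11, lev 4).
Iteration 5: no rows with depends_on in {11}; recursion stops.
SUM(lev) = 0 + 1 + 2 + 3 + 4 = 10.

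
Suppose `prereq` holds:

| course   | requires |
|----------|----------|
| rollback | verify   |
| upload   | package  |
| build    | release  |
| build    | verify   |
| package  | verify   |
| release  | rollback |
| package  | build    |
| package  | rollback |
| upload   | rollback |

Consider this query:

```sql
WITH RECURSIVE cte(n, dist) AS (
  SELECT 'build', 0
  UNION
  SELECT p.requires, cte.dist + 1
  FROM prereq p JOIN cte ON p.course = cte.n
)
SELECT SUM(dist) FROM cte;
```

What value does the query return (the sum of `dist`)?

Base: (build, dist=0).
Iteration 1: edges from {build} -> (release, dist=1), (verify, dist=1).
Iteration 2: edges from {release,verify} -> (rollback, dist=2).
Iteration 3: edges from {rollback} -> (verify, dist=3).
Iteration 4: no outgoing edges from {verify}; recursion stops.
SUM(dist) = 0 + 1 + 1 + 2 + 3 = 7.

7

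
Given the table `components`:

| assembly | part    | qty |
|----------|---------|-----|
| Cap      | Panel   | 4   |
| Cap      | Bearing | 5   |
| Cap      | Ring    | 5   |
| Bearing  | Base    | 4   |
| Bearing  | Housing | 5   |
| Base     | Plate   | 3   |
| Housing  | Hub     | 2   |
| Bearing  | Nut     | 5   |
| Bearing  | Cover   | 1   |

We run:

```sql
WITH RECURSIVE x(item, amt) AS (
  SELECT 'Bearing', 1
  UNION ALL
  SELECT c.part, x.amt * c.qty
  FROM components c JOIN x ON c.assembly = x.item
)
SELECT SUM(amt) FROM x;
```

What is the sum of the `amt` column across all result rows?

Base: (Bearing, amt=1).
Iteration 1: components of {Bearing} -> Base = 1*4 = 4, Cover = 1*1 = 1, Housing = 1*5 = 5, Nut = 1*5 = 5.
Iteration 2: components of {Base,Cover,Housing,Nut} -> Hub = 5*2 = 10, Plate = 4*3 = 12.
Iteration 3: no further components; recursion stops.
SUM(amt) = 1 + 4 + 5 + 5 + 1 + 12 + 10 = 38.

38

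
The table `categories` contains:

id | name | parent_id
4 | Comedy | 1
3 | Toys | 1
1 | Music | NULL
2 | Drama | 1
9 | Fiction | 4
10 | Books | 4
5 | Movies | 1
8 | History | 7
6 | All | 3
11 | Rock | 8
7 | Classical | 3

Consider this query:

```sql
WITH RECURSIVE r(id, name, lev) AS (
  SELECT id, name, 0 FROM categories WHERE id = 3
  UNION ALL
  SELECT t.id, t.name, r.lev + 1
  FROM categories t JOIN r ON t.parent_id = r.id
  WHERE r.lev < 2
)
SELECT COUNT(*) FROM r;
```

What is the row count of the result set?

4

Base: id=3 (Toys) at lev 0.
Iteration 1: rows with parent_id in {3} -> All (id 6, lev 1), Classical (id 7, lev 1).
Iteration 2: rows with parent_id in {6,7} -> History (id 8, lev 2).
Iteration 3: lev < 2 fails for all current rows; recursion stops.
Total rows emitted: 4.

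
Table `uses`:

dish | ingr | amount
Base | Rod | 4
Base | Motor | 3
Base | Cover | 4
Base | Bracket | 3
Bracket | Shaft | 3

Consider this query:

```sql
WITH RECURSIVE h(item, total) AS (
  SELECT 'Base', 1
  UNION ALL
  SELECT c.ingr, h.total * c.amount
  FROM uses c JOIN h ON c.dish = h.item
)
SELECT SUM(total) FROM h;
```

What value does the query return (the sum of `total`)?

Base: (Base, total=1).
Iteration 1: components of {Base} -> Bracket = 1*3 = 3, Cover = 1*4 = 4, Motor = 1*3 = 3, Rod = 1*4 = 4.
Iteration 2: components of {Bracket,Cover,Motor,Rod} -> Shaft = 3*3 = 9.
Iteration 3: no further components; recursion stops.
SUM(total) = 1 + 4 + 3 + 4 + 3 + 9 = 24.

24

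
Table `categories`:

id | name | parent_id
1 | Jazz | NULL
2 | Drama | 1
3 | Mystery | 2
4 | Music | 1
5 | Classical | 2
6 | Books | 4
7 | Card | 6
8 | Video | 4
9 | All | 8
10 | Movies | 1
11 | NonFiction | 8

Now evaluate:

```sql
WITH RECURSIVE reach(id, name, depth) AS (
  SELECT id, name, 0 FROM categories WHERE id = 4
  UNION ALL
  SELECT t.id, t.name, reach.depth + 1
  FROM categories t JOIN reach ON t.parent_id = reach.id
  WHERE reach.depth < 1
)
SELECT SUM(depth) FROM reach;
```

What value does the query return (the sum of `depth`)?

2

Base: id=4 (Music) at depth 0.
Iteration 1: rows with parent_id in {4} -> Books (id 6, depth 1), Video (id 8, depth 1).
Iteration 2: depth < 1 fails for all current rows; recursion stops.
SUM(depth) = 0 + 1 + 1 = 2.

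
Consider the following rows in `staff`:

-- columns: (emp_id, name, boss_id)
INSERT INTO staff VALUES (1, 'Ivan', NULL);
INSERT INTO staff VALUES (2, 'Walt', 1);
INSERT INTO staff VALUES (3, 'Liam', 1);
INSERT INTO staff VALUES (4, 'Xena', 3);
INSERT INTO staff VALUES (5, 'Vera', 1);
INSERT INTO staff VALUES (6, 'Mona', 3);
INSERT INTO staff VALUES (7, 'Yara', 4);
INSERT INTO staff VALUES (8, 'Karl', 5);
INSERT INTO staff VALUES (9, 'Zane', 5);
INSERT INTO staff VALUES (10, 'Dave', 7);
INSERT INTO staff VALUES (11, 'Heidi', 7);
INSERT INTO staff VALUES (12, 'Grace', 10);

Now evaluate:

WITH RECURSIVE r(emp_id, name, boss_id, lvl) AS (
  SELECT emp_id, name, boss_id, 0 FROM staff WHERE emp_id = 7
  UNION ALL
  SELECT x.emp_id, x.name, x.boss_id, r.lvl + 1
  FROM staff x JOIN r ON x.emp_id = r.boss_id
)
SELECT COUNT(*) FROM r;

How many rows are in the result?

Base: emp_id=7 (Yara), boss_id=4, lvl 0.
Iteration 1: join on emp_id=4 -> Xena (id 4, boss_id=3, lvl 1).
Iteration 2: join on emp_id=3 -> Liam (id 3, boss_id=1, lvl 2).
Iteration 3: join on emp_id=1 -> Ivan (id 1, boss_id=NULL, lvl 3).
Iteration 4: boss_id is NULL; no match; recursion stops.
Total rows emitted: 4.

4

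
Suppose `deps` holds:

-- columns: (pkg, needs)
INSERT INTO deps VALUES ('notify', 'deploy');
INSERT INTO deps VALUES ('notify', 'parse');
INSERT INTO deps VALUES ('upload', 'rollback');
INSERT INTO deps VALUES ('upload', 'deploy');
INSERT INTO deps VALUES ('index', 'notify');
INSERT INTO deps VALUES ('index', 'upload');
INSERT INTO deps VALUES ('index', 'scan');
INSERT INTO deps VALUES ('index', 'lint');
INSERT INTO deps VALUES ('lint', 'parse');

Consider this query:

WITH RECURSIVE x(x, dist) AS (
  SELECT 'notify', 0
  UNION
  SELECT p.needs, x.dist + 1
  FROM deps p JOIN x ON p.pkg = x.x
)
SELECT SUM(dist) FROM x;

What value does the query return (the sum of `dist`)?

2

Base: (notify, dist=0).
Iteration 1: edges from {notify} -> (deploy, dist=1), (parse, dist=1).
Iteration 2: no outgoing edges from {deploy,parse}; recursion stops.
SUM(dist) = 0 + 1 + 1 = 2.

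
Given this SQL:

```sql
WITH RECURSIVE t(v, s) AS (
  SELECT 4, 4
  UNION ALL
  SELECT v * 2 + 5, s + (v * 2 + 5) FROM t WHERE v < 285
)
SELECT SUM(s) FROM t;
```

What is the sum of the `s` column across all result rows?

2083

Base: v=4, s=4.
Iteration 1: 4 < 285 holds -> v = 4 * 2 + 5 = 13, s = 4 + 13 = 17.
Iteration 2: 13 < 285 holds -> v = 13 * 2 + 5 = 31, s = 17 + 31 = 48.
Iteration 3: 31 < 285 holds -> v = 31 * 2 + 5 = 67, s = 48 + 67 = 115.
Iteration 4: 67 < 285 holds -> v = 67 * 2 + 5 = 139, s = 115 + 139 = 254.
Iteration 5: 139 < 285 holds -> v = 139 * 2 + 5 = 283, s = 254 + 283 = 537.
Iteration 6: 283 < 285 holds -> v = 283 * 2 + 5 = 571, s = 537 + 571 = 1108.
Iteration 7: 571 < 285 fails; recursion stops.
SUM(s) = 4 + 17 + 48 + 115 + 254 + 537 + 1108 = 2083.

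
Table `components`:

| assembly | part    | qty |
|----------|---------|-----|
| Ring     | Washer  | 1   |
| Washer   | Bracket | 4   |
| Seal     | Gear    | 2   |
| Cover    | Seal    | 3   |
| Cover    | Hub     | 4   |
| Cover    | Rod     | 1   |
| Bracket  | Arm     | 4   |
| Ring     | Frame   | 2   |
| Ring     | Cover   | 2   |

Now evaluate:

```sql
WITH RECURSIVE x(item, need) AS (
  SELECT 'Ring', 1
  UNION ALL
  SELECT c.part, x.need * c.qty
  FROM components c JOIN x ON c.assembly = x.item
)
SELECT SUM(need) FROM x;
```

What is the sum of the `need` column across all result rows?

54

Base: (Ring, need=1).
Iteration 1: components of {Ring} -> Cover = 1*2 = 2, Frame = 1*2 = 2, Washer = 1*1 = 1.
Iteration 2: components of {Cover,Frame,Washer} -> Bracket = 1*4 = 4, Hub = 2*4 = 8, Rod = 2*1 = 2, Seal = 2*3 = 6.
Iteration 3: components of {Bracket,Hub,Rod,Seal} -> Arm = 4*4 = 16, Gear = 6*2 = 12.
Iteration 4: no further components; recursion stops.
SUM(need) = 1 + 2 + 1 + 2 + 4 + 2 + 6 + 8 + 16 + 12 = 54.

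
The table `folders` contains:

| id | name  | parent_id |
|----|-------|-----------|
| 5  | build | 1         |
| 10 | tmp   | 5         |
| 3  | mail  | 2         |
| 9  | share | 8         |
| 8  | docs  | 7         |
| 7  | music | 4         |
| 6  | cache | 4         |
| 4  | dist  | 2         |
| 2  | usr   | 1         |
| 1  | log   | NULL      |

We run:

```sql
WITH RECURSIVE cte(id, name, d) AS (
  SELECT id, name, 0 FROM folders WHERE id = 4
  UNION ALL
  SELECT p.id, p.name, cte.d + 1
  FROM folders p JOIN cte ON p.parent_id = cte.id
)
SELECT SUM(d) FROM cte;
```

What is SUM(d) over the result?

7

Base: id=4 (dist) at d 0.
Iteration 1: rows with parent_id in {4} -> cache (id 6, d 1), music (id 7, d 1).
Iteration 2: rows with parent_id in {6,7} -> docs (id 8, d 2).
Iteration 3: rows with parent_id in {8} -> share (id 9, d 3).
Iteration 4: no rows with parent_id in {9}; recursion stops.
SUM(d) = 0 + 1 + 1 + 2 + 3 = 7.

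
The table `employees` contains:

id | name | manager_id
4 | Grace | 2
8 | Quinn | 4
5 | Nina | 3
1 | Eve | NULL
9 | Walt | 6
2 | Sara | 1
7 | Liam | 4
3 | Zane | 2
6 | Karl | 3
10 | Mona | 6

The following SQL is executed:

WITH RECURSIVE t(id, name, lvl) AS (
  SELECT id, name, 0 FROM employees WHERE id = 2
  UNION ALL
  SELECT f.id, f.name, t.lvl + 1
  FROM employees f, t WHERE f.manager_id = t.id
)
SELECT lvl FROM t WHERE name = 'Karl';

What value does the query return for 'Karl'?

2

Base: id=2 (Sara) at lvl 0.
Iteration 1: rows with manager_id in {2} -> Zane (id 3, lvl 1), Grace (id 4, lvl 1).
Iteration 2: rows with manager_id in {3,4} -> Nina (id 5, lvl 2), Karl (id 6, lvl 2), Liam (id 7, lvl 2), Quinn (id 8, lvl 2).
Iteration 3: rows with manager_id in {5,6,7,8} -> Walt (id 9, lvl 3), Mona (id 10, lvl 3).
Iteration 4: no rows with manager_id in {9,10}; recursion stops.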